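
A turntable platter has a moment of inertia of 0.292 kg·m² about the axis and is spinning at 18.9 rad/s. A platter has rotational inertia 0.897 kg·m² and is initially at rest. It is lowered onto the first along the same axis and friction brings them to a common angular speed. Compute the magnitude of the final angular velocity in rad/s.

|ω_f| ≈ 4.64 rad/s

No external torque acts about the common axis, so total angular momentum is conserved.
Taking A's sense as positive: L = (0.2920)(18.9) = 5.519 kg·m²·rad/s.
Combined I = 0.2920 + 0.8970 = 1.189 kg·m².
ω_f = L / I = 5.519 / 1.189 = 4.642 rad/s.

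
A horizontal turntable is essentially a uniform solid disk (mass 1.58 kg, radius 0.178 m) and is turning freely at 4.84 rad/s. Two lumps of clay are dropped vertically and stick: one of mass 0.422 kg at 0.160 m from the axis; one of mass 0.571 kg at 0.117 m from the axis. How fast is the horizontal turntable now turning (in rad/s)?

No external torque acts about the axis; L_before = L_after.
I_p = ½(1.58)(0.178)² = 0.02503 kg·m².
Added inertia Σmr² = (0.422)(0.160)² + (0.571)(0.117)² = 0.01862 kg·m²; I_f = 0.02503 + 0.01862 = 0.04365 kg·m².
ω_f = I_p ω_i / I_f = (0.02503)(4.84) / 0.04365 = 2.775 rad/s.

ω_f ≈ 2.78 rad/s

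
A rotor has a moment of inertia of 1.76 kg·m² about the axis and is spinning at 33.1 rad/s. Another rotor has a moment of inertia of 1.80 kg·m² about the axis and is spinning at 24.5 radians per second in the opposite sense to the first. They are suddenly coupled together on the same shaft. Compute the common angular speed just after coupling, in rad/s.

No external torque acts about the common axis, so total angular momentum is conserved.
Taking A's sense as positive: L = (1.760)(33.1) − (1.800)(24.5) = 14.16 kg·m²·rad/s.
Combined I = 1.760 + 1.800 = 3.560 kg·m².
ω_f = L / I = 14.16 / 3.560 = 3.976 rad/s.

|ω_f| ≈ 3.98 rad/s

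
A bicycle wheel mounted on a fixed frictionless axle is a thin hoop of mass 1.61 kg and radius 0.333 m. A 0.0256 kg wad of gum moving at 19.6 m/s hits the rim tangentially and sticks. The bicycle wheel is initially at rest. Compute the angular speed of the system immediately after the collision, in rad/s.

|ω_f| ≈ 0.921 rad/s

About the axle the impulsive forces during the collision are internal, so angular momentum about that axis is conserved.
I_p = (1.61)(0.333)² = 0.1785 kg·m². Taking the sense of the wad of gum's angular momentum as positive, L_{wad} = m v R = (0.0256)(19.6)(0.333) = 0.1671 kg·m²/s.
L_i = 0 + 0.1671 = 0.1671 kg·m²/s.
After sticking, I_f = I_p + m R² = 0.1785 + (0.0256)(0.333)² = 0.1814 kg·m².
ω_f = L_i / I_f = 0.1671 / 0.1814 = 0.9212 rad/s.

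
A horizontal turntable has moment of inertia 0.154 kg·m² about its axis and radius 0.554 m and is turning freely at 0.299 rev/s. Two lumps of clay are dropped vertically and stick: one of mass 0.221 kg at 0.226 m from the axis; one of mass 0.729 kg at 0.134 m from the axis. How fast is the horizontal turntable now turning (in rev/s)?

ω_f ≈ 0.258 rev/s

No external torque acts about the axis; L_before = L_after.
Added inertia Σmr² = (0.221)(0.226)² + (0.729)(0.134)² = 0.02438 kg·m²; I_f = 0.1540 + 0.02438 = 0.1784 kg·m².
ω_f = I_p ω_i / I_f = (0.1540)(0.299) / 0.1784 = 0.2581 rev/s.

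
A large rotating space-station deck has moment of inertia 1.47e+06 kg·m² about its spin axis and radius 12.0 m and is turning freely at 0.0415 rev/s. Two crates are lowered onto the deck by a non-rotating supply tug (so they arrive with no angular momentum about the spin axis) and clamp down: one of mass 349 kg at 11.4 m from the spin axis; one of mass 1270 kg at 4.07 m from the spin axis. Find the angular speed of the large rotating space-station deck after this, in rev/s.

ω_f ≈ 0.0397 rev/s

The added mass arrives with no angular momentum about the spin axis, and any external torque about the spin axis is negligible, so the system's angular momentum is conserved.
Added inertia Σmr² = (349)(11.4)² + (1270)(4.07)² = 66390 kg·m²; I_f = 1.470e+06 + 66390 = 1.536e+06 kg·m².
ω_f = I_p ω_i / I_f = (1.470e+06)(0.0415) / 1.536e+06 = 0.03971 rev/s.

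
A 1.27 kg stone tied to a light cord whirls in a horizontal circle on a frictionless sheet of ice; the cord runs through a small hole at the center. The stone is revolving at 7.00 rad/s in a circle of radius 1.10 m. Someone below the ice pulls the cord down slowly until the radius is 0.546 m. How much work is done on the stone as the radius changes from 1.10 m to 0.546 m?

No torque about the axis ⇒ m r₁² ω₁ = m r₂² ω₂.
ω₂ = ω₁ (r₁/r₂)² = (7.00)(1.10/0.546)² = 28.41 rad/s.
W = ΔKE = ½m(v₂² − v₁²) = 115.2 J.

W ≈ 115 J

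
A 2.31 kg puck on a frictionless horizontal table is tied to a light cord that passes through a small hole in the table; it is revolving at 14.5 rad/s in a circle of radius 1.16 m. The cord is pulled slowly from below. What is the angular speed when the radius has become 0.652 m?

ω₂ ≈ 45.9 rad/s

The constraining force is radial, so m r² ω about the center is conserved.
ω₂ = ω₁ (r₁/r₂)² = (14.5)(1.16/0.652)² = 45.90 rad/s.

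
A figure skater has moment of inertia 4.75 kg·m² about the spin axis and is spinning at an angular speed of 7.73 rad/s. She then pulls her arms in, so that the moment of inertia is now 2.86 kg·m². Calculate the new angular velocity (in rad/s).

ω₂ ≈ 12.8 rad/s

No external torque acts about the spin axis, so angular momentum is conserved.
ω₂ = I₁ω₁ / I₂ = (4.750)(7.73 rad/s) / (2.860) = 12.84 rad/s.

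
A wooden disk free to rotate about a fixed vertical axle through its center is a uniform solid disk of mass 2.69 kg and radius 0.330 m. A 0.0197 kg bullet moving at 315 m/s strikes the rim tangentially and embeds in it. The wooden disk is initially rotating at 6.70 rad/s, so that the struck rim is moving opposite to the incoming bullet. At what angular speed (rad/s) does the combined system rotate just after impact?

About the axle the impulsive forces during the collision are internal, so angular momentum about that axis is conserved.
I_p = ½(2.69)(0.330)² = 0.1465 kg·m². Taking the sense of the bullet's angular momentum as positive, L_{bullet} = m v R = (0.0197)(315)(0.330) = 2.048 kg·m²/s.
L_i = −I_p ω_p + m v R = −(0.1465)(6.70) + 2.048 = 1.066 kg·m²/s.
After sticking, I_f = I_p + m R² = 0.1465 + (0.0197)(0.330)² = 0.1486 kg·m².
ω_f = L_i / I_f = 1.066 / 0.1486 = 7.176 rad/s.

|ω_f| ≈ 7.18 rad/s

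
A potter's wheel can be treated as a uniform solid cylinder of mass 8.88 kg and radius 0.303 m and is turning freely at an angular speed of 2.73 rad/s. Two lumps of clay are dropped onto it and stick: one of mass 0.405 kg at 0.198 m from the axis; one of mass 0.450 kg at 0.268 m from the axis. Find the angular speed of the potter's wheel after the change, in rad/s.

No external torque acts about the axis; L_before = L_after.
I_p = ½(8.88)(0.303)² = 0.4076 kg·m².
Added inertia Σmr² = (0.405)(0.198)² + (0.450)(0.268)² = 0.04820 kg·m²; I_f = 0.4076 + 0.04820 = 0.4558 kg·m².
ω_f = I_p ω_i / I_f = (0.4076)(2.73) / 0.4558 = 2.441 rad/s.

ω_f ≈ 2.44 rad/s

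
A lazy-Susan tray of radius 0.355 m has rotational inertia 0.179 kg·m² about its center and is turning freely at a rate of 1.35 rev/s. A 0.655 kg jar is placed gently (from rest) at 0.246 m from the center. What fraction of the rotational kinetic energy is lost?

No external torque acts about the center; L_before = L_after.
Added inertia Σmr² = (0.655)(0.246)² = 0.03964 kg·m²; I_f = 0.1790 + 0.03964 = 0.2186 kg·m².
ω_f = I_p ω_i / I_f = (0.1790)(1.35) / 0.2186 = 1.105 rev/s.
KE_i = ½(0.1790)(8.482 rad/s)² = 6.439 J; KE_f = ½(0.2186)(6.945)² = 5.272 J.
Fraction lost = 0.1813.

fraction ≈ 0.181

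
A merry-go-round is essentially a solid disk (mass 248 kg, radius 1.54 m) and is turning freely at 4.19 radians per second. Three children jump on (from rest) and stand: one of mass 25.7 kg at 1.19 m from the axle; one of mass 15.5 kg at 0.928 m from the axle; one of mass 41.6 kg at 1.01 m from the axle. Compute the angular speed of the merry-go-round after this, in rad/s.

ω_f ≈ 3.19 rad/s

The added mass arrives with no angular momentum about the axle, and any external torque about the axle is negligible, so the system's angular momentum is conserved.
I_p = ½(248)(1.54)² = 294.1 kg·m².
Added inertia Σmr² = (25.7)(1.19)² + (15.5)(0.928)² + (41.6)(1.01)² = 92.18 kg·m²; I_f = 294.1 + 92.18 = 386.3 kg·m².
ω_f = I_p ω_i / I_f = (294.1)(4.19) / 386.3 = 3.190 rad/s.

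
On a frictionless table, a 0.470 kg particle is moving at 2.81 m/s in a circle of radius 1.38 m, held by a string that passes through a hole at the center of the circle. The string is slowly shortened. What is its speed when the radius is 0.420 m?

Central (radial) force ⇒ zero torque about the center ⇒ m v r is constant.
v₂ = v₁ r₁ / r₂ = (2.81)(1.38) / (0.420) = 9.233 m/s.

v₂ ≈ 9.23 m/s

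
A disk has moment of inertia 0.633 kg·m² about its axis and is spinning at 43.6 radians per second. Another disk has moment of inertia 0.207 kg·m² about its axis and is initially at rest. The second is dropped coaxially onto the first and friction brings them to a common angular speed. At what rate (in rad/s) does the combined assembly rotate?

No external torque acts about the common axis, so total angular momentum is conserved.
Taking A's sense as positive: L = (0.6330)(43.6) = 27.60 kg·m²·rad/s.
Combined I = 0.6330 + 0.2070 = 0.8400 kg·m².
ω_f = L / I = 27.60 / 0.8400 = 32.86 rad/s.

|ω_f| ≈ 32.9 rad/s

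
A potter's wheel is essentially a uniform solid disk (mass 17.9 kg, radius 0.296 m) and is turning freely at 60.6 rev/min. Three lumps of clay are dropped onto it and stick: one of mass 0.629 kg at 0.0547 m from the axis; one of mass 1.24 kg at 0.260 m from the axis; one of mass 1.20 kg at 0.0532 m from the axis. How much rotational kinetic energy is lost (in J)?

energy lost ≈ 1.61 J

The added mass arrives with no angular momentum about the axis, and any external torque about the axis is negligible, so the system's angular momentum is conserved.
I_p = ½(17.9)(0.296)² = 0.7842 kg·m².
Added inertia Σmr² = (0.629)(0.0547)² + (1.24)(0.260)² + (1.20)(0.0532)² = 0.08910 kg·m²; I_f = 0.7842 + 0.08910 = 0.8733 kg·m².
ω_f = I_p ω_i / I_f = (0.7842)(60.6) / 0.8733 = 54.42 rpm.
KE_i = ½(0.7842)(6.346 rad/s)² = 15.79 J; KE_f = ½(0.8733)(5.699)² = 14.18 J.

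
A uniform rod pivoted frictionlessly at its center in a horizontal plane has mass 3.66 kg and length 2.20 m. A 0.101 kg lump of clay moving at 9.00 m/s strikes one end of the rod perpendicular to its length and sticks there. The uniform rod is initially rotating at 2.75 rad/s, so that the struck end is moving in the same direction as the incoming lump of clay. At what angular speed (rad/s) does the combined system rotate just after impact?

|ω_f| ≈ 3.17 rad/s

The axle reaction passes through the pivot and exerts no torque about it; angular momentum about the pivot is conserved through the impact.
I_p = (1/12)(3.66)(2.20)² = 1.476 kg·m². Taking the sense of the lump of clay's angular momentum as positive, L_{lump} = m v R = (0.101)(9.00)(2.20/2) = 0.9999 kg·m²/s.
L_i = +I_p ω_p + m v R = +(1.476)(2.75) + 0.9999 = 5.059 kg·m²/s.
After sticking, I_f = I_p + m R² = 1.476 + (0.101)(2.20/2)² = 1.598 kg·m².
ω_f = L_i / I_f = 5.059 / 1.598 = 3.165 rad/s.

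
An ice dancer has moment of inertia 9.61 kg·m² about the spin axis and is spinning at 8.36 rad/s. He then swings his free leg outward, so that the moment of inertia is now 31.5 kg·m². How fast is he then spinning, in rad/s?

ω₂ ≈ 2.55 rad/s

With no external torque about the axis, L is conserved: I₁ω₁ = I₂ω₂.
ω₂ = I₁ω₁ / I₂ = (9.610)(8.36 rad/s) / (31.50) = 2.550 rad/s.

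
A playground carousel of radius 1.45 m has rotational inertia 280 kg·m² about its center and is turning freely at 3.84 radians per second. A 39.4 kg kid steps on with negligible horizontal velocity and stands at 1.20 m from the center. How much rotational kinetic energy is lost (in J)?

energy lost ≈ 348 J

No external torque acts about the center; L_before = L_after.
Added inertia Σmr² = (39.4)(1.20)² = 56.74 kg·m²; I_f = 280.0 + 56.74 = 336.7 kg·m².
ω_f = I_p ω_i / I_f = (280.0)(3.84) / 336.7 = 3.193 rad/s.
KE_i = ½(280.0)(3.840 rad/s)² = 2064 J; KE_f = ½(336.7)(3.193)² = 1717 J.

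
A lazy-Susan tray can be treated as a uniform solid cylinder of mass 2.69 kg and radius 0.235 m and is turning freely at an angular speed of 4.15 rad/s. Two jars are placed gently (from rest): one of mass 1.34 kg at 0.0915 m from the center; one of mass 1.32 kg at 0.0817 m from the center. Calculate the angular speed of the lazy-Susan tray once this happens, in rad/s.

The added mass arrives with no angular momentum about the center, and any external torque about the center is negligible, so the system's angular momentum is conserved.
I_p = ½(2.69)(0.235)² = 0.07428 kg·m².
Added inertia Σmr² = (1.34)(0.0915)² + (1.32)(0.0817)² = 0.02003 kg·m²; I_f = 0.07428 + 0.02003 = 0.09431 kg·m².
ω_f = I_p ω_i / I_f = (0.07428)(4.15) / 0.09431 = 3.269 rad/s.

ω_f ≈ 3.27 rad/s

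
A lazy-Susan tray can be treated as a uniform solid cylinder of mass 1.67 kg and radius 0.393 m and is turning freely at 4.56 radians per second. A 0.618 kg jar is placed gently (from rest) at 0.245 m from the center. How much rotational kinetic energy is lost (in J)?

energy lost ≈ 0.300 J

The added mass arrives with no angular momentum about the center, and any external torque about the center is negligible, so the system's angular momentum is conserved.
I_p = ½(1.67)(0.393)² = 0.1290 kg·m².
Added inertia Σmr² = (0.618)(0.245)² = 0.03710 kg·m²; I_f = 0.1290 + 0.03710 = 0.1661 kg·m².
ω_f = I_p ω_i / I_f = (0.1290)(4.56) / 0.1661 = 3.541 rad/s.
KE_i = ½(0.1290)(4.560 rad/s)² = 1.341 J; KE_f = ½(0.1661)(3.541)² = 1.041 J.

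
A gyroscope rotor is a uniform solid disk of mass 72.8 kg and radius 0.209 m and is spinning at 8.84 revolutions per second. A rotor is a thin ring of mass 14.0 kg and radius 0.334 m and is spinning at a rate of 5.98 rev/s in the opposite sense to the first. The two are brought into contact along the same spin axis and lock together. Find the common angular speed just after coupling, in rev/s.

The coupling torques are internal; angular momentum about the shared axis is conserved.
Moments of inertia: I_A = ½(72.8)(0.209)² = 1.590 kg·m²; I_B = (14.0)(0.334)² = 1.562 kg·m².
Taking A's sense as positive: L = (1.590)(8.84) − (1.562)(5.98) = 4.716 kg·m²·rev/s.
Combined I = 1.590 + 1.562 = 3.152 kg·m².
ω_f = L / I = 4.716 / 3.152 = 1.496 rev/s.

|ω_f| ≈ 1.50 rev/s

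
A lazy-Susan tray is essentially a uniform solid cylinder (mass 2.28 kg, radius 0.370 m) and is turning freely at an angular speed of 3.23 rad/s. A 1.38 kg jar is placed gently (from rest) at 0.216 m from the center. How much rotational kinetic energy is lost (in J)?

No external torque acts about the center; L_before = L_after.
I_p = ½(2.28)(0.370)² = 0.1561 kg·m².
Added inertia Σmr² = (1.38)(0.216)² = 0.06439 kg·m²; I_f = 0.1561 + 0.06439 = 0.2205 kg·m².
ω_f = I_p ω_i / I_f = (0.1561)(3.23) / 0.2205 = 2.287 rad/s.
KE_i = ½(0.1561)(3.230 rad/s)² = 0.8141 J; KE_f = ½(0.2205)(2.287)² = 0.5763 J.

energy lost ≈ 0.238 J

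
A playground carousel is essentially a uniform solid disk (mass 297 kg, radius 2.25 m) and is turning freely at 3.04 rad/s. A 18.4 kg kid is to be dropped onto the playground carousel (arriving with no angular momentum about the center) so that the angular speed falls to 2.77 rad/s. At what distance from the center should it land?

r ≈ 2.00 m

The added mass arrives with no angular momentum about the center, and any external torque about the center is negligible, so the system's angular momentum is conserved.
I_p = ½(297)(2.25)² = 751.8 kg·m².
I_p ω_i = (I_p + m r²) ω_f ⇒ m r² = I_p(ω_i/ω_f − 1) = 751.8(3.04/2.77 − 1) = 73.28 kg·m².
r = √(73.28/18.4) = 1.996 m.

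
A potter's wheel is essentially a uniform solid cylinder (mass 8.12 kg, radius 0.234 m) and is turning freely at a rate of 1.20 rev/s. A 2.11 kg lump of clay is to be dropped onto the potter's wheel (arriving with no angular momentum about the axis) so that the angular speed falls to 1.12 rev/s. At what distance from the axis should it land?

r ≈ 0.0868 m

The added mass arrives with no angular momentum about the axis, and any external torque about the axis is negligible, so the system's angular momentum is conserved.
I_p = ½(8.12)(0.234)² = 0.2223 kg·m².
I_p ω_i = (I_p + m r²) ω_f ⇒ m r² = I_p(ω_i/ω_f − 1) = 0.2223(1.20/1.12 − 1) = 0.01588 kg·m².
r = √(0.01588/2.11) = 0.08675 m.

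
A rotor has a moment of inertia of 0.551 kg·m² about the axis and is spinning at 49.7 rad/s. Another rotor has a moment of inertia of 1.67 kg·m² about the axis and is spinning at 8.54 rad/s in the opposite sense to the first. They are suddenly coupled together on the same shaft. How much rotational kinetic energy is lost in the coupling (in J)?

The coupling torques are internal; angular momentum about the shared axis is conserved.
Taking A's sense as positive: L = (0.5510)(49.7) − (1.670)(8.54) = 13.12 kg·m²·rad/s.
Combined I = 0.5510 + 1.670 = 2.221 kg·m².
ω_f = L / I = 13.12 / 2.221 = 5.909 rad/s.
KE_i = ½ΣIω² = 741.4 J; KE_f = ½(2.221)(5.909)² = 38.77 J.

ΔKE lost ≈ 703 J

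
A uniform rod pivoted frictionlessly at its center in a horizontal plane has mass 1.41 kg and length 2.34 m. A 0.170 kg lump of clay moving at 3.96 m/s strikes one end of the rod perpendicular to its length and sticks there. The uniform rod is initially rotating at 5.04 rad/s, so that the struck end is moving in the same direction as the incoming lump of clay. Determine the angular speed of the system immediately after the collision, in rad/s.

The axle reaction passes through the pivot and exerts no torque about it; angular momentum about the pivot is conserved through the impact.
I_p = (1/12)(1.41)(2.34)² = 0.6434 kg·m². Taking the sense of the lump of clay's angular momentum as positive, L_{lump} = m v R = (0.170)(3.96)(2.34/2) = 0.7876 kg·m²/s.
L_i = +I_p ω_p + m v R = +(0.6434)(5.04) + 0.7876 = 4.030 kg·m²/s.
After sticking, I_f = I_p + m R² = 0.6434 + (0.170)(2.34/2)² = 0.8761 kg·m².
ω_f = L_i / I_f = 4.030 / 0.8761 = 4.600 rad/s.

|ω_f| ≈ 4.60 rad/s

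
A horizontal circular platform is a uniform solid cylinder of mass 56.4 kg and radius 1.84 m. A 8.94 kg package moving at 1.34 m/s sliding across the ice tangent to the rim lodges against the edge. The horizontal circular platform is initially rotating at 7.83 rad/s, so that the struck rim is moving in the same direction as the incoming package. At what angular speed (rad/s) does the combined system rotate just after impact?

|ω_f| ≈ 6.12 rad/s

About the central axle the impulsive forces during the collision are internal, so angular momentum about that axis is conserved.
I_p = ½(56.4)(1.84)² = 95.47 kg·m². Taking the sense of the package's angular momentum as positive, L_{package} = m v R = (8.94)(1.34)(1.84) = 22.04 kg·m²/s.
L_i = +I_p ω_p + m v R = +(95.47)(7.83) + 22.04 = 769.6 kg·m²/s.
After sticking, I_f = I_p + m R² = 95.47 + (8.94)(1.84)² = 125.7 kg·m².
ω_f = L_i / I_f = 769.6 / 125.7 = 6.121 rad/s.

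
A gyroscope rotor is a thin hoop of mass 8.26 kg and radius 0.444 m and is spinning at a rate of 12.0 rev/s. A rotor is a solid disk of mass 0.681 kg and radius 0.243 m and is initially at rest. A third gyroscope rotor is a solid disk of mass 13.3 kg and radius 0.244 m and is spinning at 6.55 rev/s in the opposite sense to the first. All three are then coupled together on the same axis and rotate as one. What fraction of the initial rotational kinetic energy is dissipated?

fraction ≈ 0.441

The coupling torques are internal; angular momentum about the shared axis is conserved.
Moments of inertia: I_A = (8.26)(0.444)² = 1.628 kg·m²; I_B = ½(0.681)(0.243)² = 0.02011 kg·m²; I_C = ½(13.3)(0.244)² = 0.3959 kg·m².
Taking A's sense as positive: L = (1.628)(12.0) − (0.3959)(6.55) = 16.95 kg·m²·rev/s.
Combined I = 1.628 + 0.02011 + 0.3959 = 2.044 kg·m².
ω_f = L / I = 16.95 / 2.044 = 8.290 rev/s.
KE_i = ½ΣIω² = 4964 J; KE_f = ½(2.044)(52.08)² = 2773 J.
Fraction dissipated = (KE_i − KE_f)/KE_i = 0.4413.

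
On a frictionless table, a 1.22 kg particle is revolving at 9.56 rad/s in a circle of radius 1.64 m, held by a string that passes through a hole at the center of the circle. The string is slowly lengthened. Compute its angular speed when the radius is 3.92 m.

No torque about the axis ⇒ m r₁² ω₁ = m r₂² ω₂.
ω₂ = ω₁ (r₁/r₂)² = (9.56)(1.64/3.92)² = 1.673 rad/s.

ω₂ ≈ 1.67 rad/s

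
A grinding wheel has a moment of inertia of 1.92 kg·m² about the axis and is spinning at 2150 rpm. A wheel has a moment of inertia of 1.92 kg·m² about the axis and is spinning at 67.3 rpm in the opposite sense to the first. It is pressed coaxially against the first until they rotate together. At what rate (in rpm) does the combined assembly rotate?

|ω_f| ≈ 1040 rpm

No external torque acts about the common axis, so total angular momentum is conserved.
Taking A's sense as positive: L = (1.920)(2150) − (1.920)(67.3) = 3999 kg·m²·rpm.
Combined I = 1.920 + 1.920 = 3.840 kg·m².
ω_f = L / I = 3999 / 3.840 = 1041 rpm.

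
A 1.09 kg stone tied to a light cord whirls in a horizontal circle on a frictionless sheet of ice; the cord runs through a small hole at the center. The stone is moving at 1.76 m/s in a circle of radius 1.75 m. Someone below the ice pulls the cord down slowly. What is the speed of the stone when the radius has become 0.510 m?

v₂ ≈ 6.04 m/s

The only horizontal force on the mass is along the cord (radial), so it exerts no torque about the hole and angular momentum m v r is conserved.
v₂ = v₁ r₁ / r₂ = (1.76)(1.75) / (0.510) = 6.039 m/s.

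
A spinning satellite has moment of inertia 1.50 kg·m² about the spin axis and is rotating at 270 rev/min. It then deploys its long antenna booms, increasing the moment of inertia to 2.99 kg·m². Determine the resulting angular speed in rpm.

With no external torque about the axis, L is conserved: I₁ω₁ = I₂ω₂.
ω₂ = I₁ω₁ / I₂ = (1.500)(270 rpm) / (2.990) = 135.5 rpm.

ω₂ ≈ 135 rpm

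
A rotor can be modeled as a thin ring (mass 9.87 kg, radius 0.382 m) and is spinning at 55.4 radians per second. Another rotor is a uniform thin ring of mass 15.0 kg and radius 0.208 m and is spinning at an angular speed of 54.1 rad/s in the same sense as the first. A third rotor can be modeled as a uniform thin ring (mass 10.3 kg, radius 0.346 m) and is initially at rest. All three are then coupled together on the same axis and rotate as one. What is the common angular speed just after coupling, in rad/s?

|ω_f| ≈ 34.6 rad/s

No external torque acts about the common axis, so total angular momentum is conserved.
Moments of inertia: I_A = (9.87)(0.382)² = 1.440 kg·m²; I_B = (15.0)(0.208)² = 0.6490 kg·m²; I_C = (10.3)(0.346)² = 1.233 kg·m².
Taking A's sense as positive: L = (1.440)(55.4) + (0.6490)(54.1) = 114.9 kg·m²·rad/s.
Combined I = 1.440 + 0.6490 + 1.233 = 3.322 kg·m².
ω_f = L / I = 114.9 / 3.322 = 34.58 rad/s.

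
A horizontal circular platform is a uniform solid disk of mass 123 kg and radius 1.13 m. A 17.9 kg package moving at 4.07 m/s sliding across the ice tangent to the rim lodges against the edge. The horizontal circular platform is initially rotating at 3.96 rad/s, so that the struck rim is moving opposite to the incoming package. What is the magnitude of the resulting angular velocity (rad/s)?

The axle reaction passes through the central axle and exerts no torque about it; angular momentum about the central axle is conserved through the impact.
I_p = ½(123)(1.13)² = 78.53 kg·m². Taking the sense of the package's angular momentum as positive, L_{package} = m v R = (17.9)(4.07)(1.13) = 82.32 kg·m²/s.
L_i = −I_p ω_p + m v R = −(78.53)(3.96) + 82.32 = -228.7 kg·m²/s.
After sticking, I_f = I_p + m R² = 78.53 + (17.9)(1.13)² = 101.4 kg·m².
ω_f = L_i / I_f = -228.7 / 101.4 = -2.255 rad/s.

|ω_f| ≈ 2.26 rad/s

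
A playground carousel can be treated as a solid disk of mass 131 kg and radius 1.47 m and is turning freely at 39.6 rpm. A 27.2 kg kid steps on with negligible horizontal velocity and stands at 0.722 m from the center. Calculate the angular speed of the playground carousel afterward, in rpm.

No external torque acts about the center; L_before = L_after.
I_p = ½(131)(1.47)² = 141.5 kg·m².
Added inertia Σmr² = (27.2)(0.722)² = 14.18 kg·m²; I_f = 141.5 + 14.18 = 155.7 kg·m².
ω_f = I_p ω_i / I_f = (141.5)(39.6) / 155.7 = 35.99 rpm.

ω_f ≈ 36.0 rpm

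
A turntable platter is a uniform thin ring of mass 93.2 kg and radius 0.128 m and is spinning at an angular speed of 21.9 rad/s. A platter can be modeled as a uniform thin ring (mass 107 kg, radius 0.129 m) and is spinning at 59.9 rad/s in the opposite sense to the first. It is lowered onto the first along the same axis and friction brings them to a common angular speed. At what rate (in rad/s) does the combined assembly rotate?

|ω_f| ≈ 22.1 rad/s

No external torque acts about the common axis, so total angular momentum is conserved.
Moments of inertia: I_A = (93.2)(0.128)² = 1.527 kg·m²; I_B = (107)(0.129)² = 1.781 kg·m².
Taking A's sense as positive: L = (1.527)(21.9) − (1.781)(59.9) = -73.22 kg·m²·rad/s.
Combined I = 1.527 + 1.781 = 3.308 kg·m².
ω_f = L / I = -73.22 / 3.308 = -22.14 rad/s.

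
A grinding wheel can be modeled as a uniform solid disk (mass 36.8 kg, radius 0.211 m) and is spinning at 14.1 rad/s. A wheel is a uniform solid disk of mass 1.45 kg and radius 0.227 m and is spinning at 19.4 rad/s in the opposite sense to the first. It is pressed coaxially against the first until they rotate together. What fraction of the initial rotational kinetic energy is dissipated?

fraction ≈ 0.227

The coupling torques are internal; angular momentum about the shared axis is conserved.
Moments of inertia: I_A = ½(36.8)(0.211)² = 0.8192 kg·m²; I_B = ½(1.45)(0.227)² = 0.03736 kg·m².
Taking A's sense as positive: L = (0.8192)(14.1) − (0.03736)(19.4) = 10.83 kg·m²·rad/s.
Combined I = 0.8192 + 0.03736 = 0.8565 kg·m².
ω_f = L / I = 10.83 / 0.8565 = 12.64 rad/s.
KE_i = ½ΣIω² = 88.46 J; KE_f = ½(0.8565)(12.64)² = 68.41 J.
Fraction dissipated = (KE_i − KE_f)/KE_i = 0.2266.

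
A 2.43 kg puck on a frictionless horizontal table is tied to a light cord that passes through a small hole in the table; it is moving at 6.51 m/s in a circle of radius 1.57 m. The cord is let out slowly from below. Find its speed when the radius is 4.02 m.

Central (radial) force ⇒ zero torque about the center ⇒ m v r is constant.
v₂ = v₁ r₁ / r₂ = (6.51)(1.57) / (4.02) = 2.542 m/s.

v₂ ≈ 2.54 m/s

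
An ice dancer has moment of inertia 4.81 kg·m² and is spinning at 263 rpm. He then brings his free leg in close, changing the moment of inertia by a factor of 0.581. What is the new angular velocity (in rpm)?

With no external torque about the axis, L is conserved: I₁ω₁ = I₂ω₂.
I₂ = 0.581 × 4.81 = 2.795 kg·m².
ω₂ = I₁ω₁ / I₂ = (4.810)(263 rpm) / (2.795) = 452.7 rpm.

ω₂ ≈ 453 rpm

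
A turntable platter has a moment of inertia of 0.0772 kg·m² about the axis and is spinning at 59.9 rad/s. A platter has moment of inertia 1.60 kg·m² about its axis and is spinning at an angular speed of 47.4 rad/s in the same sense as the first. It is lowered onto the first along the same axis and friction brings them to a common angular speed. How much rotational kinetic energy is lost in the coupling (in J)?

ΔKE lost ≈ 5.75 J

The coupling torques are internal; angular momentum about the shared axis is conserved.
Taking A's sense as positive: L = (0.07720)(59.9) + (1.600)(47.4) = 80.46 kg·m²·rad/s.
Combined I = 0.07720 + 1.600 = 1.677 kg·m².
ω_f = L / I = 80.46 / 1.677 = 47.98 rad/s.
KE_i = ½ΣIω² = 1936 J; KE_f = ½(1.677)(47.98)² = 1930 J.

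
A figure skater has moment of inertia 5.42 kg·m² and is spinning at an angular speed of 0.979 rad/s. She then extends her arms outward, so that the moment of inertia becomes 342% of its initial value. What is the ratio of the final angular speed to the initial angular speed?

ω₂/ω₁ ≈ 0.292

No external torque acts about the spin axis, so angular momentum is conserved.
I₂ = 3.42 × 5.42 = 18.54 kg·m².
ω₂/ω₁ = I₁/I₂ = 5.420 / 18.54 = 0.2924.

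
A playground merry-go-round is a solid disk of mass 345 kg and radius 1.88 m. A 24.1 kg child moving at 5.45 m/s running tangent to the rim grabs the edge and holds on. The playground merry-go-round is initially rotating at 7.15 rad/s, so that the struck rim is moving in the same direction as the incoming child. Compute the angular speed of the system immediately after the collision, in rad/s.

|ω_f| ≈ 6.63 rad/s

About the axle the impulsive forces during the collision are internal, so angular momentum about that axis is conserved.
I_p = ½(345)(1.88)² = 609.7 kg·m². Taking the sense of the child's angular momentum as positive, L_{child} = m v R = (24.1)(5.45)(1.88) = 246.9 kg·m²/s.
L_i = +I_p ω_p + m v R = +(609.7)(7.15) + 246.9 = 4606 kg·m²/s.
After sticking, I_f = I_p + m R² = 609.7 + (24.1)(1.88)² = 694.9 kg·m².
ω_f = L_i / I_f = 4606 / 694.9 = 6.629 rad/s.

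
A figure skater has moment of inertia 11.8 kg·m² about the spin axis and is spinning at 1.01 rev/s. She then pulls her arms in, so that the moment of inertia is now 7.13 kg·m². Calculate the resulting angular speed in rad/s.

No external torque acts about the spin axis, so angular momentum is conserved.
ω₂ = I₁ω₁ / I₂ = (11.80)(1.01 rev/s) / (7.130) = 1.672 rev/s = 10.50 rad/s.

ω₂ ≈ 10.5 rad/s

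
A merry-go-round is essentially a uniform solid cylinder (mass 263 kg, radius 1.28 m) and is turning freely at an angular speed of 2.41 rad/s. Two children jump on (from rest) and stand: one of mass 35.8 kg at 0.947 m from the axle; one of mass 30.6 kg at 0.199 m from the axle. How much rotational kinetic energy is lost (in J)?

No external torque acts about the axle; L_before = L_after.
I_p = ½(263)(1.28)² = 215.4 kg·m².
Added inertia Σmr² = (35.8)(0.947)² + (30.6)(0.199)² = 33.32 kg·m²; I_f = 215.4 + 33.32 = 248.8 kg·m².
ω_f = I_p ω_i / I_f = (215.4)(2.41) / 248.8 = 2.087 rad/s.
KE_i = ½(215.4)(2.410 rad/s)² = 625.7 J; KE_f = ½(248.8)(2.087)² = 541.9 J.

energy lost ≈ 83.8 J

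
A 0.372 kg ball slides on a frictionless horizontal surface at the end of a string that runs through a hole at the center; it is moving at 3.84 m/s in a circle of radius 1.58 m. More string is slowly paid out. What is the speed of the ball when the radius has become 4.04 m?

The only horizontal force on the mass is along the cord (radial), so it exerts no torque about the hole and angular momentum m v r is conserved.
v₂ = v₁ r₁ / r₂ = (3.84)(1.58) / (4.04) = 1.502 m/s.

v₂ ≈ 1.50 m/s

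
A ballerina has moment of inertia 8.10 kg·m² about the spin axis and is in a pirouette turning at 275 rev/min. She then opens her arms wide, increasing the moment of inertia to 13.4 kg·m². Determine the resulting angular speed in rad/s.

No external torque acts about the spin axis, so angular momentum is conserved.
ω₂ = I₁ω₁ / I₂ = (8.100)(275 rpm) / (13.40) = 166.2 rpm = 17.41 rad/s.

ω₂ ≈ 17.4 rad/s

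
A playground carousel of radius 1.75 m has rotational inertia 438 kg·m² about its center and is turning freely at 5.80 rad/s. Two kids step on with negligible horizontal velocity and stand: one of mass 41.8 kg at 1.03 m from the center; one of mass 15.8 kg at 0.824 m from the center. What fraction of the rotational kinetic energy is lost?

fraction ≈ 0.112

No external torque acts about the center; L_before = L_after.
Added inertia Σmr² = (41.8)(1.03)² + (15.8)(0.824)² = 55.07 kg·m²; I_f = 438.0 + 55.07 = 493.1 kg·m².
ω_f = I_p ω_i / I_f = (438.0)(5.80) / 493.1 = 5.152 rad/s.
KE_i = ½(438.0)(5.800 rad/s)² = 7367 J; KE_f = ½(493.1)(5.152)² = 6544 J.
Fraction lost = 0.1117.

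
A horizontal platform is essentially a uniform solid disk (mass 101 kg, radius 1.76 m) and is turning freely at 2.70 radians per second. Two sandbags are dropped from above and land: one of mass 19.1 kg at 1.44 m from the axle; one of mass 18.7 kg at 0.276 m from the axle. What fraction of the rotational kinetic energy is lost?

The added mass arrives with no angular momentum about the axle, and any external torque about the axle is negligible, so the system's angular momentum is conserved.
I_p = ½(101)(1.76)² = 156.4 kg·m².
Added inertia Σmr² = (19.1)(1.44)² + (18.7)(0.276)² = 41.03 kg·m²; I_f = 156.4 + 41.03 = 197.5 kg·m².
ω_f = I_p ω_i / I_f = (156.4)(2.70) / 197.5 = 2.139 rad/s.
KE_i = ½(156.4)(2.700 rad/s)² = 570.2 J; KE_f = ½(197.5)(2.139)² = 451.7 J.
Fraction lost = 0.2078.

fraction ≈ 0.208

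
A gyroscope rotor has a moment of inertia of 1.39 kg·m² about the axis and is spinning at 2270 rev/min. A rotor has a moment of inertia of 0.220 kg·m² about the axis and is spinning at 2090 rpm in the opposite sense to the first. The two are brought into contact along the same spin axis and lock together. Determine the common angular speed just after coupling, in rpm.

The coupling torques are internal; angular momentum about the shared axis is conserved.
Taking A's sense as positive: L = (1.390)(2270) − (0.2200)(2090) = 2696 kg·m²·rpm.
Combined I = 1.390 + 0.2200 = 1.610 kg·m².
ω_f = L / I = 2696 / 1.610 = 1674 rpm.

|ω_f| ≈ 1670 rpm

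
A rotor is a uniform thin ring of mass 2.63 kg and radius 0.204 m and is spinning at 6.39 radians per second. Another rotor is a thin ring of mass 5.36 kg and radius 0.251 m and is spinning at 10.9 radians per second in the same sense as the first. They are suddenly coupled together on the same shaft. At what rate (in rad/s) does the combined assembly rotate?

The coupling torques are internal; angular momentum about the shared axis is conserved.
Moments of inertia: I_A = (2.63)(0.204)² = 0.1095 kg·m²; I_B = (5.36)(0.251)² = 0.3377 kg·m².
Taking A's sense as positive: L = (0.1095)(6.39) + (0.3377)(10.9) = 4.380 kg·m²·rad/s.
Combined I = 0.1095 + 0.3377 = 0.4471 kg·m².
ω_f = L / I = 4.380 / 0.4471 = 9.796 rad/s.

|ω_f| ≈ 9.80 rad/s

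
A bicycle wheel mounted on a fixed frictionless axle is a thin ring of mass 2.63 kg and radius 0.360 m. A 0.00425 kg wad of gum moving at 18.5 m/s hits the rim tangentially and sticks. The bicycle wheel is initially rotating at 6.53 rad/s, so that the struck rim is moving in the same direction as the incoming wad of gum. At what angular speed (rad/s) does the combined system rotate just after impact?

The axle reaction passes through the axle and exerts no torque about it; angular momentum about the axle is conserved through the impact.
I_p = (2.63)(0.360)² = 0.3408 kg·m². Taking the sense of the wad of gum's angular momentum as positive, L_{wad} = m v R = (0.00425)(18.5)(0.360) = 0.02831 kg·m²/s.
L_i = +I_p ω_p + m v R = +(0.3408)(6.53) + 0.02831 = 2.254 kg·m²/s.
After sticking, I_f = I_p + m R² = 0.3408 + (0.00425)(0.360)² = 0.3414 kg·m².
ω_f = L_i / I_f = 2.254 / 0.3414 = 6.602 rad/s.

|ω_f| ≈ 6.60 rad/s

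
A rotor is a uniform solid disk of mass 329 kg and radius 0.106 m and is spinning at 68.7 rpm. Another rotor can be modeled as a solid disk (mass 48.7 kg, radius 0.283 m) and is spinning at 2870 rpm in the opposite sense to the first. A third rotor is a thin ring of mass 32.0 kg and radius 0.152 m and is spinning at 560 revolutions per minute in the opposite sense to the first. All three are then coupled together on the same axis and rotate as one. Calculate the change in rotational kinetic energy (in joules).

ΔKE ≈ -47600 J

No external torque acts about the common axis, so total angular momentum is conserved.
Moments of inertia: I_A = ½(329)(0.106)² = 1.848 kg·m²; I_B = ½(48.7)(0.283)² = 1.950 kg·m²; I_C = (32.0)(0.152)² = 0.7393 kg·m².
Taking A's sense as positive: L = (1.848)(68.7) − (1.950)(2870) − (0.7393)(560) = -5884 kg·m²·rpm.
Combined I = 1.848 + 1.950 + 0.7393 = 4.538 kg·m².
ω_f = L / I = -5884 / 4.538 = -1297 rpm.
KE_i = ½ΣIω² = 89400 J; KE_f = ½(4.538)(135.8)² = 41830 J.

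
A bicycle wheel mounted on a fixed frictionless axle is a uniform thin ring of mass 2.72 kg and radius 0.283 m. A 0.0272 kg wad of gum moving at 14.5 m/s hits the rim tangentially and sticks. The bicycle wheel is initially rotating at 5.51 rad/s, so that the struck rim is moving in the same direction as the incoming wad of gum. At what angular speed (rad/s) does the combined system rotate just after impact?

About the axle the impulsive forces during the collision are internal, so angular momentum about that axis is conserved.
I_p = (2.72)(0.283)² = 0.2178 kg·m². Taking the sense of the wad of gum's angular momentum as positive, L_{wad} = m v R = (0.0272)(14.5)(0.283) = 0.1116 kg·m²/s.
L_i = +I_p ω_p + m v R = +(0.2178)(5.51) + 0.1116 = 1.312 kg·m²/s.
After sticking, I_f = I_p + m R² = 0.2178 + (0.0272)(0.283)² = 0.2200 kg·m².
ω_f = L_i / I_f = 1.312 / 0.2200 = 5.963 rad/s.

|ω_f| ≈ 5.96 rad/s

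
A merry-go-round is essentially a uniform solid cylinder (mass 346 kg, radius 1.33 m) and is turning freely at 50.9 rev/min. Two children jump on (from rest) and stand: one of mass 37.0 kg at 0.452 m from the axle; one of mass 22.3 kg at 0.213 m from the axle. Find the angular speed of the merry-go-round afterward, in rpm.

ω_f ≈ 49.5 rpm

No external torque acts about the axle; L_before = L_after.
I_p = ½(346)(1.33)² = 306.0 kg·m².
Added inertia Σmr² = (37.0)(0.452)² + (22.3)(0.213)² = 8.571 kg·m²; I_f = 306.0 + 8.571 = 314.6 kg·m².
ω_f = I_p ω_i / I_f = (306.0)(50.9) / 314.6 = 49.51 rpm.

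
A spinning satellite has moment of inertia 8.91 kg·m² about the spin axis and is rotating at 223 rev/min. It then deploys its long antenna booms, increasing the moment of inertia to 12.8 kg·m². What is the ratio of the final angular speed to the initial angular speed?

With no external torque about the axis, L is conserved: I₁ω₁ = I₂ω₂.
ω₂/ω₁ = I₁/I₂ = 8.910 / 12.80 = 0.6961.

ω₂/ω₁ ≈ 0.696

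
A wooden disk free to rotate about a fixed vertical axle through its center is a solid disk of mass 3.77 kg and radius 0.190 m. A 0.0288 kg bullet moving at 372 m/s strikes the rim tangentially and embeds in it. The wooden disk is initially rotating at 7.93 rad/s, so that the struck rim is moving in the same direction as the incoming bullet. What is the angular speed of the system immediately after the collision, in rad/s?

|ω_f| ≈ 37.3 rad/s

The axle reaction passes through the axle and exerts no torque about it; angular momentum about the axle is conserved through the impact.
I_p = ½(3.77)(0.190)² = 0.06805 kg·m². Taking the sense of the bullet's angular momentum as positive, L_{bullet} = m v R = (0.0288)(372)(0.190) = 2.036 kg·m²/s.
L_i = +I_p ω_p + m v R = +(0.06805)(7.93) + 2.036 = 2.575 kg·m²/s.
After sticking, I_f = I_p + m R² = 0.06805 + (0.0288)(0.190)² = 0.06909 kg·m².
ω_f = L_i / I_f = 2.575 / 0.06909 = 37.27 rad/s.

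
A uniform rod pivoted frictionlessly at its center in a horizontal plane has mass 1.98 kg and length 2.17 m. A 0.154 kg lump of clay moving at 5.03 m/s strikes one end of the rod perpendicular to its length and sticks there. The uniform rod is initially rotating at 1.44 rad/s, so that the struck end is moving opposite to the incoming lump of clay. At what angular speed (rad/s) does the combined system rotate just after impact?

|ω_f| ≈ 0.290 rad/s

About the pivot the impulsive forces during the collision are internal, so angular momentum about that axis is conserved.
I_p = (1/12)(1.98)(2.17)² = 0.7770 kg·m². Taking the sense of the lump of clay's angular momentum as positive, L_{lump} = m v R = (0.154)(5.03)(2.17/2) = 0.8405 kg·m²/s.
L_i = −I_p ω_p + m v R = −(0.7770)(1.44) + 0.8405 = -0.2784 kg·m²/s.
After sticking, I_f = I_p + m R² = 0.7770 + (0.154)(2.17/2)² = 0.9583 kg·m².
ω_f = L_i / I_f = -0.2784 / 0.9583 = -0.2905 rad/s.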